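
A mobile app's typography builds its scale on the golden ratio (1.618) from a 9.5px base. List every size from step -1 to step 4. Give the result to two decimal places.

Step -1: 9.5 ÷ 1.618 = 5.87
Step 0: 9.5px
Step 1: 9.5 × 1.618 = 15.37
Step 2: 9.5 × 1.618² = 24.87
Step 3: 9.5 × 1.618³ = 40.24
Step 4: 9.5 × 1.618⁴ = 65.11

5.87px, 9.50px, 15.37px, 24.87px, 40.24px, 65.11px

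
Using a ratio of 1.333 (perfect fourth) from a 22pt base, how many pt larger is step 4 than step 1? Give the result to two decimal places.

Step 1: 22.0 × 1.333 = 29.3260pt
Step 4: 22.0 × 1.333⁴ = 69.4614pt
Difference: 69.4614 − 29.3260 = 40.1354pt

40.14pt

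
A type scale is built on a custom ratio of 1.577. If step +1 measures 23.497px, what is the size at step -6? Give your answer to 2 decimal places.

23.497 ÷ 1.577⁷ = 23.497 ÷ 24.25615 ≈ 0.969

0.97px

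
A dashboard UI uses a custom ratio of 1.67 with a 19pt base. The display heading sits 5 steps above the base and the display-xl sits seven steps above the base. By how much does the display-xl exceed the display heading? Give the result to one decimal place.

441.5pt

Step 5: 19.0 × 1.67⁵ = 246.795pt
Step 7: 19.0 × 1.67⁷ = 688.286pt
Difference: 688.286 − 246.795 = 441.491pt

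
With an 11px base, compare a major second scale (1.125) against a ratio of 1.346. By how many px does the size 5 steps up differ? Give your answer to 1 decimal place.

Major second: 11.0 × 1.125⁵ = 19.822px
At 1.346: 11.0 × 1.346⁵ = 48.598px
Difference: 48.598 − 19.822 = 28.776px

28.8px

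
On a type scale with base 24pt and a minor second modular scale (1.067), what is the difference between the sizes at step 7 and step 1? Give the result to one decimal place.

Step 1: 24.0 × 1.067 = 25.608pt
Step 7: 24.0 × 1.067⁷ = 37.789pt
Difference: 37.789 − 25.608 = 12.181pt

12.2pt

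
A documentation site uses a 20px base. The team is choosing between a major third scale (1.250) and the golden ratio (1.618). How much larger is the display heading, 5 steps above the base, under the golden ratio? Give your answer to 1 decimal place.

Major third: 20.0 × 1.250⁵ = 61.035px
Golden ratio: 20.0 × 1.618⁵ = 221.780px
Difference: 221.780 − 61.035 = 160.745px

160.7px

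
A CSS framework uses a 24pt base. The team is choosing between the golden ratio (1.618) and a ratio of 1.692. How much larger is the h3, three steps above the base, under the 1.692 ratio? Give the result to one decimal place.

14.6pt

Golden ratio: 24.0 × 1.618³ = 101.659pt
At 1.692: 24.0 × 1.692³ = 116.255pt
Difference: 116.255 − 101.659 = 14.596pt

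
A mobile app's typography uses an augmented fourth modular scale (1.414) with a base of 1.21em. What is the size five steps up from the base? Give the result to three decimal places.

6.840em

Every step multiplies by the scale ratio.
1.21 × 1.414⁵ = 1.21 × 5.65258 ≈ 6.840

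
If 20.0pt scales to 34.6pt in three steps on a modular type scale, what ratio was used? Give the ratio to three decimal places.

1.200

The ratio satisfies 20.0 × r³ = 34.6, so r = (34.6 / 20.0)^(1/3).
r = 1.7300^(1/3) ≈ 1.2005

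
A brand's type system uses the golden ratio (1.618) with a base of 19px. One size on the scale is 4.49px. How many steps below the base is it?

1.618ⁿ = 19 / 4.49 = 4.2316
n = ln(4.2316) / ln(1.618) = 1.4426 / 0.4812 ≈ 3.00

3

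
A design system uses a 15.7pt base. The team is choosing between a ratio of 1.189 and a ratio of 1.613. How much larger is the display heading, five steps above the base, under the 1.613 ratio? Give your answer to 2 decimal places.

134.12pt

At 1.189: 15.7 × 1.189⁵ = 37.3086pt
At 1.613: 15.7 × 1.613⁵ = 171.4239pt
Difference: 171.4239 − 37.3086 = 134.1153pt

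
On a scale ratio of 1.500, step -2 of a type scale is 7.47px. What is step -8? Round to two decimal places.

7.47 ÷ 1.500⁶ = 7.47 ÷ 11.39062 ≈ 0.656

0.66px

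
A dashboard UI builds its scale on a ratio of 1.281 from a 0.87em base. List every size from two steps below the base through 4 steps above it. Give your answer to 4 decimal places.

0.5302em, 0.6792em, 0.8700em, 1.1145em, 1.4276em, 1.8288em, 2.3427em

Step -2: 0.87 ÷ 1.281² = 0.5302
Step -1: 0.87 ÷ 1.281 = 0.6792
Step 0: 0.87em
Step 1: 0.87 × 1.281 = 1.1145
Step 2: 0.87 × 1.281² = 1.4276
Step 3: 0.87 × 1.281³ = 1.8288
Step 4: 0.87 × 1.281⁴ = 2.3427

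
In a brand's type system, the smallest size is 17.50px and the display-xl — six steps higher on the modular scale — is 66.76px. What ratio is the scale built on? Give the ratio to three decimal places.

r⁶ = 66.76 / 17.50, so r = (66.76/17.50)^(1/6).
r = 3.8149^(1/6) ≈ 1.2500

1.250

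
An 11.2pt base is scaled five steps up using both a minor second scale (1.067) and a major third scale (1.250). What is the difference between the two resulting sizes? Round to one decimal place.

18.7pt

Minor second: 11.2 × 1.067⁵ = 15.490pt
Major third: 11.2 × 1.250⁵ = 34.180pt
Difference: 34.180 − 15.490 = 18.690pt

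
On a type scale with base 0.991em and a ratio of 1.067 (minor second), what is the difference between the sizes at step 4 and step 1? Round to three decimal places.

Step 1: 0.991 × 1.067 = 1.05740em
Step 4: 0.991 × 1.067⁴ = 1.28449em
Difference: 1.28449 − 1.05740 = 0.22709em

0.227em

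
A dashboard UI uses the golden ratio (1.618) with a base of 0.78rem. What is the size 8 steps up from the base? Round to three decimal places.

36.637rem

Every step multiplies by the scale ratio.
0.78 × 1.618⁸ = 0.78 × 46.97082 ≈ 36.637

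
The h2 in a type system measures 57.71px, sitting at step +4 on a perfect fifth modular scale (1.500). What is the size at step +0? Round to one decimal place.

57.71 ÷ 1.500⁴ = 57.71 ÷ 5.06250 ≈ 11.400

11.4px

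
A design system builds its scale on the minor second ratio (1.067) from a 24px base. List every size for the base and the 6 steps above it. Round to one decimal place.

24.0px, 25.6px, 27.3px, 29.2px, 31.1px, 33.2px, 35.4px

Step 0: 24px
Step 1: 24.0 × 1.067 = 25.6
Step 2: 24.0 × 1.067² = 27.3
Step 3: 24.0 × 1.067³ = 29.2
Step 4: 24.0 × 1.067⁴ = 31.1
Step 5: 24.0 × 1.067⁵ = 33.2
Step 6: 24.0 × 1.067⁶ = 35.4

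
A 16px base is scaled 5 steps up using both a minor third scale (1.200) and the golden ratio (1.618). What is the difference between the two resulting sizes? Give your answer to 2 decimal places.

137.61px

Minor third: 16.0 × 1.200⁵ = 39.8131px
Golden ratio: 16.0 × 1.618⁵ = 177.4241px
Difference: 177.4241 − 39.8131 = 137.6110px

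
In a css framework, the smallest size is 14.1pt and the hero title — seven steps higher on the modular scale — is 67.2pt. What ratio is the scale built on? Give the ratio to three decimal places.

r⁷ = 67.2 / 14.1, so r = (67.2/14.1)^(1/7).
r = 4.7660^(1/7) ≈ 1.2499

1.250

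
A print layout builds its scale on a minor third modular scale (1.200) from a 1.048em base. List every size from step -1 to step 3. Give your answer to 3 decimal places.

0.873em, 1.048em, 1.258em, 1.509em, 1.811em

Step -1: 1.048 ÷ 1.200 = 0.873
Step 0: 1.048em
Step 1: 1.048 × 1.200 = 1.258
Step 2: 1.048 × 1.200² = 1.509
Step 3: 1.048 × 1.200³ = 1.811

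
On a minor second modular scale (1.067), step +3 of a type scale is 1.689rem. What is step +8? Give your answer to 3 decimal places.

1.689 × 1.067⁵ = 1.689 × 1.38300 ≈ 2.336

2.336rem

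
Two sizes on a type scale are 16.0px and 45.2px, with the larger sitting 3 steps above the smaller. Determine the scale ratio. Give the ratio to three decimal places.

r³ = 45.2 / 16.0, so r = (45.2/16.0)^(1/3).
r = 2.8250^(1/3) ≈ 1.4136

1.414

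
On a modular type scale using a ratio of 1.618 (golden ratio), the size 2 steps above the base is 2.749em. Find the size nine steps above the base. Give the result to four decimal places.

79.8039em

The gap is 9 − (2) = 7 steps, so the factor is 1.618^7.
2.749 × 1.618⁷ = 2.749 × 29.03017 ≈ 79.8039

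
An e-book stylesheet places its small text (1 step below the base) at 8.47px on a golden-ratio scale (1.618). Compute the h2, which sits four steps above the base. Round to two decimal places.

Moving from step -1 to step +4 is 5 steps up, so multiply by r⁵.
8.47 × 1.618⁵ = 8.47 × 11.08901 ≈ 93.924

93.92px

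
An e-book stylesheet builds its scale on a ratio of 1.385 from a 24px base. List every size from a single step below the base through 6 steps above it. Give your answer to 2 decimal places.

17.33px, 24.00px, 33.24px, 46.04px, 63.76px, 88.31px, 122.31px, 169.40px

Step -1: 24.0 ÷ 1.385 = 17.33
Step 0: 24px
Step 1: 24.0 × 1.385 = 33.24
Step 2: 24.0 × 1.385² = 46.04
Step 3: 24.0 × 1.385³ = 63.76
Step 4: 24.0 × 1.385⁴ = 88.31
Step 5: 24.0 × 1.385⁵ = 122.31
Step 6: 24.0 × 1.385⁶ = 169.40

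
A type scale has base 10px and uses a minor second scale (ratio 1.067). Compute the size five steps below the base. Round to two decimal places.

Every step multiplies by the scale ratio.
10.0 ÷ 1.067⁵ = 10.0 ÷ 1.38300 ≈ 7.23

7.23px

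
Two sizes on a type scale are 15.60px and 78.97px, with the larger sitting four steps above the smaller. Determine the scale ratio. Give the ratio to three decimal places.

r⁴ = 78.97 / 15.60, so r = (78.97/15.60)^(1/4).
r = 5.0622^(1/4) ≈ 1.5000

1.500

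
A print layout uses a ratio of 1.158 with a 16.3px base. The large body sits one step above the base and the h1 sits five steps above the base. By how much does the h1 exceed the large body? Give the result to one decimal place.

Step 1: 16.3 × 1.158 = 18.875px
Step 5: 16.3 × 1.158⁵ = 33.941px
Difference: 33.941 − 18.875 = 15.066px

15.1px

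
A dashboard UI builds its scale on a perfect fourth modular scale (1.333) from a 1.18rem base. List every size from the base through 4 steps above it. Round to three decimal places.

1.180rem, 1.573rem, 2.097rem, 2.795rem, 3.726rem

Step 0: 1.18rem
Step 1: 1.18 × 1.333 = 1.573
Step 2: 1.18 × 1.333² = 2.097
Step 3: 1.18 × 1.333³ = 2.795
Step 4: 1.18 × 1.333⁴ = 3.726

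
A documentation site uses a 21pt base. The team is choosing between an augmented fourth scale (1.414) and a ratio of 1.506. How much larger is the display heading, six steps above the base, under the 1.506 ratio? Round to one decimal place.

Augmented fourth: 21.0 × 1.414⁶ = 167.848pt
At 1.506: 21.0 × 1.506⁶ = 245.002pt
Difference: 245.002 − 167.848 = 77.154pt

77.2pt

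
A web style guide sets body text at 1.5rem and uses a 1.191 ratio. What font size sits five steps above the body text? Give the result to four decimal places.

A modular type scale is a geometric sequence: sizeₙ = base × rⁿ.
1.5 × 1.191⁵ = 1.5 × 2.39640 ≈ 3.5946

3.5946rem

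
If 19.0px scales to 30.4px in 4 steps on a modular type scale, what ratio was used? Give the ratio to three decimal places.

The ratio satisfies 19.0 × r⁴ = 30.4, so r = (30.4 / 19.0)^(1/4).
r = 1.6000^(1/4) ≈ 1.1247

1.125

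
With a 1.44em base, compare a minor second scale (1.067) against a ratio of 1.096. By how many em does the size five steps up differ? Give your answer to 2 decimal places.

0.29em

Minor second: 1.44 × 1.067⁵ = 1.9915em
At 1.096: 1.44 × 1.096⁵ = 2.2773em
Difference: 2.2773 − 1.9915 = 0.2858em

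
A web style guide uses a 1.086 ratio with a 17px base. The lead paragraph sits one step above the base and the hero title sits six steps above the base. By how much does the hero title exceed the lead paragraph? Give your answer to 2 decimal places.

Step 1: 17.0 × 1.086 = 18.4620px
Step 6: 17.0 × 1.086⁶ = 27.8887px
Difference: 27.8887 − 18.4620 = 9.4267px

9.43px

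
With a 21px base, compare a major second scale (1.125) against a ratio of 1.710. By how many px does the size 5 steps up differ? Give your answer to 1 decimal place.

Major second: 21.0 × 1.125⁵ = 37.843px
At 1.710: 21.0 × 1.710⁵ = 307.043px
Difference: 307.043 − 37.843 = 269.200px

269.2px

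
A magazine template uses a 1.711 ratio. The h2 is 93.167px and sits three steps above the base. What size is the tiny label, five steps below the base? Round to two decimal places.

93.167 ÷ 1.711⁸ = 93.167 ÷ 73.45140 ≈ 1.268

1.27px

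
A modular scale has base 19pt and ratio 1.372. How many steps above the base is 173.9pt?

1.372ⁿ = 173.9 / 19 = 9.1526
n = ln(9.1526) / ln(1.372) = 2.2140 / 0.3163 ≈ 7.00

7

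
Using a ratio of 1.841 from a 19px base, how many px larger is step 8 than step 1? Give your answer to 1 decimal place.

2472.2px

Step 1: 19.0 × 1.841 = 34.979px
Step 8: 19.0 × 1.841⁸ = 2507.171px
Difference: 2507.171 − 34.979 = 2472.192px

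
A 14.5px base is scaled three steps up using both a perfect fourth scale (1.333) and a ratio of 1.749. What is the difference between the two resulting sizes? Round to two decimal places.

43.23px

Perfect fourth: 14.5 × 1.333³ = 34.3446px
At 1.749: 14.5 × 1.749³ = 77.5778px
Difference: 77.5778 − 34.3446 = 43.2332px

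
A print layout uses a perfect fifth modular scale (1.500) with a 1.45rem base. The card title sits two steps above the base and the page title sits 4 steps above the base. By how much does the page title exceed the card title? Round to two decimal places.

4.08rem

Step 2: 1.45 × 1.500² = 3.2625rem
Step 4: 1.45 × 1.500⁴ = 7.3406rem
Difference: 7.3406 − 3.2625 = 4.0781rem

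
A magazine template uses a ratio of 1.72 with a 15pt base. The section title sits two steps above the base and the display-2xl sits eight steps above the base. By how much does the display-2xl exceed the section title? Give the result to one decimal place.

Step 2: 15.0 × 1.72² = 44.376pt
Step 8: 15.0 × 1.72⁸ = 1148.997pt
Difference: 1148.997 − 44.376 = 1104.621pt

1104.6pt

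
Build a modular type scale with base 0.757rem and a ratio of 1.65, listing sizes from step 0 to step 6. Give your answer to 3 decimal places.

0.757rem, 1.249rem, 2.061rem, 3.401rem, 5.611rem, 9.258rem, 15.276rem

Step 0: 0.757rem
Step 1: 0.757 × 1.65 = 1.249
Step 2: 0.757 × 1.65² = 2.061
Step 3: 0.757 × 1.65³ = 3.401
Step 4: 0.757 × 1.65⁴ = 5.611
Step 5: 0.757 × 1.65⁵ = 9.258
Step 6: 0.757 × 1.65⁶ = 15.276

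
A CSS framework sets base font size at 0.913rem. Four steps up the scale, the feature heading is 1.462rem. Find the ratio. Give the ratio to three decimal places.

r⁴ = 1.462 / 0.913, so r = (1.462/0.913)^(1/4).
r = 1.6013^(1/4) ≈ 1.1249

1.125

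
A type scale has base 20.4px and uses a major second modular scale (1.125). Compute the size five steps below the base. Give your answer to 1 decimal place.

20.4 ÷ 1.125⁵ = 20.4 ÷ 1.80203 ≈ 11.32

11.3px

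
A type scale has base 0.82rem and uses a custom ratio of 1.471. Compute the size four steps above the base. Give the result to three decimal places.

Every step multiplies by the scale ratio.
0.82 × 1.471⁴ = 0.82 × 4.68221 ≈ 3.839

3.839rem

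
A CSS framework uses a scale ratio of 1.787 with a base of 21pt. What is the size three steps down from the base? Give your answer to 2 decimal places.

3.68pt

Each step on a modular scale multiplies by the ratio, so the size n steps from the base is base × ratioⁿ.
21.0 ÷ 1.787³ = 21.0 ÷ 5.70655 ≈ 3.68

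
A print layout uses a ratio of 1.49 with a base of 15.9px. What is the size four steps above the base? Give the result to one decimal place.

78.4px

A modular type scale is a geometric sequence: sizeₙ = base × rⁿ.
15.9 × 1.49⁴ = 15.9 × 4.92884 ≈ 78.37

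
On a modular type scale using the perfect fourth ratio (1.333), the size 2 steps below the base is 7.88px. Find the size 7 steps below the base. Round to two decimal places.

1.87px

The gap is -7 − (-2) = -5 steps, so the factor is 1.333^-5.
7.88 ÷ 1.333⁵ = 7.88 ÷ 4.20873 ≈ 1.872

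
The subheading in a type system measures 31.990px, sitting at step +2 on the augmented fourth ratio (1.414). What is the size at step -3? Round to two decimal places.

31.990 ÷ 1.414⁵ = 31.990 ÷ 5.65258 ≈ 5.659

5.66px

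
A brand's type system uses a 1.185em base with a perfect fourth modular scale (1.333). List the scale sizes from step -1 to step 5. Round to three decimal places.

Step -1: 1.185 ÷ 1.333 = 0.889
Step 0: 1.185em
Step 1: 1.185 × 1.333 = 1.580
Step 2: 1.185 × 1.333² = 2.106
Step 3: 1.185 × 1.333³ = 2.807
Step 4: 1.185 × 1.333⁴ = 3.741
Step 5: 1.185 × 1.333⁵ = 4.987

0.889em, 1.185em, 1.580em, 2.106em, 2.807em, 3.741em, 4.987em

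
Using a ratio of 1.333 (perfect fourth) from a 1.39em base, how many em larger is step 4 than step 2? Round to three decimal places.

1.919em

Step 2: 1.39 × 1.333² = 2.46988em
Step 4: 1.39 × 1.333⁴ = 4.38869em
Difference: 4.38869 − 2.46988 = 1.91881em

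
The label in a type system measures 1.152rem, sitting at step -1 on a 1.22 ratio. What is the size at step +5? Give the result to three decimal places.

Moving from step -1 to step +5 is 6 steps up, so multiply by r⁶.
1.152 × 1.22⁶ = 1.152 × 3.29730 ≈ 3.798

3.798rem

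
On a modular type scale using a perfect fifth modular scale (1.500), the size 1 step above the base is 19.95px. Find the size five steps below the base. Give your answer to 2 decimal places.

19.95 ÷ 1.500⁶ = 19.95 ÷ 11.39062 ≈ 1.751

1.75px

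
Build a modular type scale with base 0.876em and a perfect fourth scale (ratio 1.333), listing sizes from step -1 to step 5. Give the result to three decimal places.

0.657em, 0.876em, 1.168em, 1.557em, 2.075em, 2.766em, 3.687em

Step -1: 0.876 ÷ 1.333 = 0.657
Step 0: 0.876em
Step 1: 0.876 × 1.333 = 1.168
Step 2: 0.876 × 1.333² = 1.557
Step 3: 0.876 × 1.333³ = 2.075
Step 4: 0.876 × 1.333⁴ = 2.766
Step 5: 0.876 × 1.333⁵ = 3.687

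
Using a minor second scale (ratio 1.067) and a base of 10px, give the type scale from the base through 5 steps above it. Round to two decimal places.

Step 0: 10px
Step 1: 10.0 × 1.067 = 10.67
Step 2: 10.0 × 1.067² = 11.38
Step 3: 10.0 × 1.067³ = 12.15
Step 4: 10.0 × 1.067⁴ = 12.96
Step 5: 10.0 × 1.067⁵ = 13.83

10.00px, 10.67px, 11.38px, 12.15px, 12.96px, 13.83px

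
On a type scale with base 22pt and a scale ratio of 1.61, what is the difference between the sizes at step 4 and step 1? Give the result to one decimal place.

112.4pt

Step 1: 22.0 × 1.61 = 35.420pt
Step 4: 22.0 × 1.61⁴ = 147.818pt
Difference: 147.818 − 35.420 = 112.398pt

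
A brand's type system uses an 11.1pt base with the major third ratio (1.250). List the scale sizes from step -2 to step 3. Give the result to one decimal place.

7.1pt, 8.9pt, 11.1pt, 13.9pt, 17.3pt, 21.7pt

Step -2: 11.1 ÷ 1.250² = 7.1
Step -1: 11.1 ÷ 1.250 = 8.9
Step 0: 11.1pt
Step 1: 11.1 × 1.250 = 13.9
Step 2: 11.1 × 1.250² = 17.3
Step 3: 11.1 × 1.250³ = 21.7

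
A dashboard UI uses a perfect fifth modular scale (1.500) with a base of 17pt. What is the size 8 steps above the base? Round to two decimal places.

435.69pt

Each step on a modular scale multiplies by the ratio, so the size n steps from the base is base × ratioⁿ.
17.0 × 1.500⁸ = 17.0 × 25.62891 ≈ 435.69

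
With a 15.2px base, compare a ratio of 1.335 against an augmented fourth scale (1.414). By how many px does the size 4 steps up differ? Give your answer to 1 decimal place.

At 1.335: 15.2 × 1.335⁴ = 48.280px
Augmented fourth: 15.2 × 1.414⁴ = 60.763px
Difference: 60.763 − 48.280 = 12.483px

12.5px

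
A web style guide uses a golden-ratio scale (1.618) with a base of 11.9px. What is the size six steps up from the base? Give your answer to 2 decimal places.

213.51px

Every step multiplies by the scale ratio.
11.9 × 1.618⁶ = 11.9 × 17.94201 ≈ 213.51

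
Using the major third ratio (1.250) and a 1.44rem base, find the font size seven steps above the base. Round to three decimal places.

Each step on a modular scale multiplies by the ratio, so the size n steps from the base is base × ratioⁿ.
1.44 × 1.250⁷ = 1.44 × 4.76837 ≈ 6.866

6.866rem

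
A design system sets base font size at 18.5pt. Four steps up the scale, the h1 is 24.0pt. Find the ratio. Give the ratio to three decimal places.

1.067

r⁴ = 24.0 / 18.5, so r = (24.0/18.5)^(1/4).
r = 1.2973^(1/4) ≈ 1.0672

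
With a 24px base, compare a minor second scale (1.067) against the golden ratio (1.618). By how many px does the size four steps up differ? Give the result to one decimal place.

Minor second: 24.0 × 1.067⁴ = 31.108px
Golden ratio: 24.0 × 1.618⁴ = 164.485px
Difference: 164.485 − 31.108 = 133.377px

133.4px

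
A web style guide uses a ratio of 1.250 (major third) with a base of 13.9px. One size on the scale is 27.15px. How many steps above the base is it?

3

1.250ⁿ = 27.15 / 13.9 = 1.9532
n = ln(1.9532) / ln(1.250) = 0.6695 / 0.2231 ≈ 3.00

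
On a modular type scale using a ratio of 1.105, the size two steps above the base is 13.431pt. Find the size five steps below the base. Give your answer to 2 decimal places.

13.431 ÷ 1.105⁷ = 13.431 ÷ 2.01157 ≈ 6.677

6.68pt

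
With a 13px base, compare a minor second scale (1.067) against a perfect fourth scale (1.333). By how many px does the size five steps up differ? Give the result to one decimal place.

36.7px

Minor second: 13.0 × 1.067⁵ = 17.979px
Perfect fourth: 13.0 × 1.333⁵ = 54.713px
Difference: 54.713 − 17.979 = 36.734px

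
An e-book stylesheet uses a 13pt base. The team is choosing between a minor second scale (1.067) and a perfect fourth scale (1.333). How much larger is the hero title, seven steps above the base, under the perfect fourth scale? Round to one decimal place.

76.8pt

Minor second: 13.0 × 1.067⁷ = 20.469pt
Perfect fourth: 13.0 × 1.333⁷ = 97.220pt
Difference: 97.220 − 20.469 = 76.751pt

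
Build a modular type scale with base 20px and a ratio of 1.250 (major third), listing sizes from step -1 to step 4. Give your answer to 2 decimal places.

Step -1: 20.0 ÷ 1.250 = 16.00
Step 0: 20px
Step 1: 20.0 × 1.250 = 25.00
Step 2: 20.0 × 1.250² = 31.25
Step 3: 20.0 × 1.250³ = 39.06
Step 4: 20.0 × 1.250⁴ = 48.83

16.00px, 20.00px, 25.00px, 31.25px, 39.06px, 48.83px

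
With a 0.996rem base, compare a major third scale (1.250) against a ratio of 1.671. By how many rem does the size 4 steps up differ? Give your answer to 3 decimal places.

5.334rem

Major third: 0.996 × 1.250⁴ = 2.43164rem
At 1.671: 0.996 × 1.671⁴ = 7.76542rem
Difference: 7.76542 − 2.43164 = 5.33378rem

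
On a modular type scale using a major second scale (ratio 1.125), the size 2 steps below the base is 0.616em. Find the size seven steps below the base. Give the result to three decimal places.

0.342em

The gap is -7 − (-2) = -5 steps, so the factor is 1.125^-5.
0.616 ÷ 1.125⁵ = 0.616 ÷ 1.80203 ≈ 0.342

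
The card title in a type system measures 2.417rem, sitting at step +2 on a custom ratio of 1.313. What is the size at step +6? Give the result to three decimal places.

2.417 × 1.313⁴ = 2.417 × 2.97207 ≈ 7.183

7.183rem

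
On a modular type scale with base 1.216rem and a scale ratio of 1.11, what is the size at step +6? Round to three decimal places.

Every step multiplies by the scale ratio.
1.216 × 1.11⁶ = 1.216 × 1.87041 ≈ 2.274

2.274rem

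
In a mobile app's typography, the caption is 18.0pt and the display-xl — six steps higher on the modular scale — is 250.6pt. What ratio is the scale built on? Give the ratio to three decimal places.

The ratio satisfies 18.0 × r⁶ = 250.6, so r = (250.6 / 18.0)^(1/6).
r = 13.9222^(1/6) ≈ 1.5510

1.551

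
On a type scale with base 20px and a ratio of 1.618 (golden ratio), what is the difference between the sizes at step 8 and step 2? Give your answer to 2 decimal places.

Step 2: 20.0 × 1.618² = 52.3585px
Step 8: 20.0 × 1.618⁸ = 939.4164px
Difference: 939.4164 − 52.3585 = 887.0579px

887.06px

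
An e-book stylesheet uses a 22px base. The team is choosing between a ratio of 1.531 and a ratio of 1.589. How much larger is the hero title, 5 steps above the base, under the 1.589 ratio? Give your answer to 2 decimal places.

At 1.531: 22.0 × 1.531⁵ = 185.0541px
At 1.589: 22.0 × 1.589⁵ = 222.8652px
Difference: 222.8652 − 185.0541 = 37.8111px

37.81px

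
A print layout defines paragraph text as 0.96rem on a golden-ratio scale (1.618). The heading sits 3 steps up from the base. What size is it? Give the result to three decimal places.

Each step on a modular scale multiplies by the ratio, so the size n steps from the base is base × ratioⁿ.
0.96 × 1.618³ = 0.96 × 4.23580 ≈ 4.066

4.066rem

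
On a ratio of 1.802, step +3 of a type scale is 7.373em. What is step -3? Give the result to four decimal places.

7.373 ÷ 1.802⁶ = 7.373 ÷ 34.23960 ≈ 0.2153

0.2153em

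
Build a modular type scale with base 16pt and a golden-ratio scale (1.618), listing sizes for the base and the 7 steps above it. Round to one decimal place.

Step 0: 16pt
Step 1: 16.0 × 1.618 = 25.9
Step 2: 16.0 × 1.618² = 41.9
Step 3: 16.0 × 1.618³ = 67.8
Step 4: 16.0 × 1.618⁴ = 109.7
Step 5: 16.0 × 1.618⁵ = 177.4
Step 6: 16.0 × 1.618⁶ = 287.1
Step 7: 16.0 × 1.618⁷ = 464.5

16.0pt, 25.9pt, 41.9pt, 67.8pt, 109.7pt, 177.4pt, 287.1pt, 464.5pt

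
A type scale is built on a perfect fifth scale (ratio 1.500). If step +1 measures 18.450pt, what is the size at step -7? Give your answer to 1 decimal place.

0.7pt

18.450 ÷ 1.500⁸ = 18.450 ÷ 25.62891 ≈ 0.720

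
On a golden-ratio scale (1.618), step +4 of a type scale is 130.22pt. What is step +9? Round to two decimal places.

Moving from step +4 to step +9 is 5 steps up, so multiply by r⁵.
130.22 × 1.618⁵ = 130.22 × 11.08901 ≈ 1444.010

1444.01pt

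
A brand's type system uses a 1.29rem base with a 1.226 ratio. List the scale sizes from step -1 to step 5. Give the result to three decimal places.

Step -1: 1.29 ÷ 1.226 = 1.052
Step 0: 1.29rem
Step 1: 1.29 × 1.226 = 1.582
Step 2: 1.29 × 1.226² = 1.939
Step 3: 1.29 × 1.226³ = 2.377
Step 4: 1.29 × 1.226⁴ = 2.914
Step 5: 1.29 × 1.226⁵ = 3.573

1.052rem, 1.290rem, 1.582rem, 1.939rem, 2.377rem, 2.914rem, 3.573rem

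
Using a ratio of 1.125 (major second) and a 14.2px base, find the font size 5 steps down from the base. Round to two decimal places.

Each step on a modular scale multiplies by the ratio, so the size n steps from the base is base × ratioⁿ.
14.2 ÷ 1.125⁵ = 14.2 ÷ 1.80203 ≈ 7.88

7.88px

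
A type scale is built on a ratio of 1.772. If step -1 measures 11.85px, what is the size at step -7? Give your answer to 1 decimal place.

11.85 ÷ 1.772⁶ = 11.85 ÷ 30.95867 ≈ 0.383

0.4px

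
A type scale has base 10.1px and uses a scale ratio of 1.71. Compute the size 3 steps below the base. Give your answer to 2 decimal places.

Each step on a modular scale multiplies by the ratio, so the size n steps from the base is base × ratioⁿ.
10.1 ÷ 1.71³ = 10.1 ÷ 5.00021 ≈ 2.02

2.02px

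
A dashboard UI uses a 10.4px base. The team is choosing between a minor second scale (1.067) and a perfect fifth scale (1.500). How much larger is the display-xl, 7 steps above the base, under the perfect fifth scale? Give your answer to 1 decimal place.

Minor second: 10.4 × 1.067⁷ = 16.375px
Perfect fifth: 10.4 × 1.500⁷ = 177.694px
Difference: 177.694 − 16.375 = 161.319px

161.3px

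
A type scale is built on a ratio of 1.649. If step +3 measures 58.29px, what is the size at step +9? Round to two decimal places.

1171.97px

58.29 × 1.649⁶ = 58.29 × 20.10592 ≈ 1171.974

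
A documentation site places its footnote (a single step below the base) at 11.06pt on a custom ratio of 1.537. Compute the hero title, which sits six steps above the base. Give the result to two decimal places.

224.12pt

11.06 × 1.537⁷ = 11.06 × 20.26362 ≈ 224.116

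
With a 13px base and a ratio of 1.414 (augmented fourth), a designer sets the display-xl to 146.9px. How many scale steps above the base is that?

7

1.414ⁿ = 146.9 / 13 = 11.3000
n = ln(11.3000) / ln(1.414) = 2.4248 / 0.3464 ≈ 7.00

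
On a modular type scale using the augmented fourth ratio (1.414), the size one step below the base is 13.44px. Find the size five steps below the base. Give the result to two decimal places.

3.36px

13.44 ÷ 1.414⁴ = 13.44 ÷ 3.99758 ≈ 3.362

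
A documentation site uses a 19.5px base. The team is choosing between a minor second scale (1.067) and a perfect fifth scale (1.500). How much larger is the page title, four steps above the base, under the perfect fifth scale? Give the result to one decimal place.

73.4px

Minor second: 19.5 × 1.067⁴ = 25.275px
Perfect fifth: 19.5 × 1.500⁴ = 98.719px
Difference: 98.719 − 25.275 = 73.444px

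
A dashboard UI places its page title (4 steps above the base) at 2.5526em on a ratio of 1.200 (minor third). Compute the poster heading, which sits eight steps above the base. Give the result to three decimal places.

Moving from step +4 to step +8 is 4 steps up, so multiply by r⁴.
2.5526 × 1.200⁴ = 2.5526 × 2.07360 ≈ 5.293

5.293em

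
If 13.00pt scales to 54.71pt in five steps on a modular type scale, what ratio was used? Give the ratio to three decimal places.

1.333

r⁵ = 54.71 / 13.00, so r = (54.71/13.00)^(1/5).
r = 4.2085^(1/5) ≈ 1.3330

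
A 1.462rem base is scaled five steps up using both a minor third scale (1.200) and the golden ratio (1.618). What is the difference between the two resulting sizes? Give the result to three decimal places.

Minor third: 1.462 × 1.200⁵ = 3.63792rem
Golden ratio: 1.462 × 1.618⁵ = 16.21213rem
Difference: 16.21213 − 3.63792 = 12.57421rem

12.574rem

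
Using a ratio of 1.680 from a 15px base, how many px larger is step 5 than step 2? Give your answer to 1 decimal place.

Step 2: 15.0 × 1.680² = 42.336px
Step 5: 15.0 × 1.680⁵ = 200.742px
Difference: 200.742 − 42.336 = 158.406px

158.4px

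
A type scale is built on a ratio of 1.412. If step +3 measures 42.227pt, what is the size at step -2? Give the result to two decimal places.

42.227 ÷ 1.412⁵ = 42.227 ÷ 5.61272 ≈ 7.523

7.52pt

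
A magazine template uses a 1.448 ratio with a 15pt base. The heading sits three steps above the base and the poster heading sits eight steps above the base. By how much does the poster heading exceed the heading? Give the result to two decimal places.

244.35pt

Step 3: 15.0 × 1.448³ = 45.5404pt
Step 8: 15.0 × 1.448⁸ = 289.8944pt
Difference: 289.8944 − 45.5404 = 244.3540pt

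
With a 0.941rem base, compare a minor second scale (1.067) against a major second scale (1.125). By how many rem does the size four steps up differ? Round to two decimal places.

0.29rem

Minor second: 0.941 × 1.067⁴ = 1.2197rem
Major second: 0.941 × 1.125⁴ = 1.5073rem
Difference: 1.5073 − 1.2197 = 0.2876rem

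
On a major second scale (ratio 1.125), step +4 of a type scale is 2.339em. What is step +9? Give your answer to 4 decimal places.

4.2150em

Moving from step +4 to step +9 is 5 steps up, so multiply by r⁵.
2.339 × 1.125⁵ = 2.339 × 1.80203 ≈ 4.2150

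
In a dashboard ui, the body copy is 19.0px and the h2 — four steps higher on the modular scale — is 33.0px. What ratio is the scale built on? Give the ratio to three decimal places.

1.148

The ratio satisfies 19.0 × r⁴ = 33.0, so r = (33.0 / 19.0)^(1/4).
r = 1.7368^(1/4) ≈ 1.1480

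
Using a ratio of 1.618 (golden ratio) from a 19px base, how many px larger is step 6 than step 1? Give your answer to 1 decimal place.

Step 1: 19.0 × 1.618 = 30.742px
Step 6: 19.0 × 1.618⁶ = 340.898px
Difference: 340.898 − 30.742 = 310.156px

310.2px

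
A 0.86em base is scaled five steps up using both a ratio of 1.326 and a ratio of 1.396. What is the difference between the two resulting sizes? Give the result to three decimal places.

At 1.326: 0.86 × 1.326⁵ = 3.52546em
At 1.396: 0.86 × 1.396⁵ = 4.55959em
Difference: 4.55959 − 3.52546 = 1.03413em

1.034em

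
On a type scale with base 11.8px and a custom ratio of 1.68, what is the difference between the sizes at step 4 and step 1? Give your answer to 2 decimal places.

74.17px

Step 1: 11.8 × 1.68 = 19.8240px
Step 4: 11.8 × 1.68⁴ = 93.9981px
Difference: 93.9981 − 19.8240 = 74.1741px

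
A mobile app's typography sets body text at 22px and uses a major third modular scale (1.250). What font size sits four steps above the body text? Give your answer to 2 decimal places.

53.71px

Each step on a modular scale multiplies by the ratio, so the size n steps from the base is base × ratioⁿ.
22.0 × 1.250⁴ = 22.0 × 2.44141 ≈ 53.71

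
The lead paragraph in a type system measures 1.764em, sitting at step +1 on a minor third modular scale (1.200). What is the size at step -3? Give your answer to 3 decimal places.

0.851em

The gap is -3 − (1) = -4 steps, so the factor is 1.200^-4.
1.764 ÷ 1.200⁴ = 1.764 ÷ 2.07360 ≈ 0.851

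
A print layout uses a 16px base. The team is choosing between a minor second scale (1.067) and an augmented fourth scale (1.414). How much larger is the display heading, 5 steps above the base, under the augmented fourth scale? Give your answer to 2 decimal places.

Minor second: 16.0 × 1.067⁵ = 22.1280px
Augmented fourth: 16.0 × 1.414⁵ = 90.4413px
Difference: 90.4413 − 22.1280 = 68.3133px

68.31px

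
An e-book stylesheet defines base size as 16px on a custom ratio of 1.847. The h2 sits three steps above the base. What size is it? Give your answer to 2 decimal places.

16.0 × 1.847³ = 16.0 × 6.30087 ≈ 100.81

100.81px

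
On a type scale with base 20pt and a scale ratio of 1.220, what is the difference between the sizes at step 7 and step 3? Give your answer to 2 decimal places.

Step 3: 20.0 × 1.220³ = 36.3170pt
Step 7: 20.0 × 1.220⁷ = 80.4542pt
Difference: 80.4542 − 36.3170 = 44.1372pt

44.14pt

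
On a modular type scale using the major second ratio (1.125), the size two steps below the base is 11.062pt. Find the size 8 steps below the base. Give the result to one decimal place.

5.5pt

11.062 ÷ 1.125⁶ = 11.062 ÷ 2.02729 ≈ 5.457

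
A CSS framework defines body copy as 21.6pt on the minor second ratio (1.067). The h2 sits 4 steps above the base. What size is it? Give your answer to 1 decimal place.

Every step multiplies by the scale ratio.
21.6 × 1.067⁴ = 21.6 × 1.29616 ≈ 28.00

28.0pt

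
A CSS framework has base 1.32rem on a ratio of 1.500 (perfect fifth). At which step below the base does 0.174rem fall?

5

1.500ⁿ = 1.32 / 0.174 = 7.5862
n = ln(7.5862) / ln(1.500) = 2.0263 / 0.4055 ≈ 5.00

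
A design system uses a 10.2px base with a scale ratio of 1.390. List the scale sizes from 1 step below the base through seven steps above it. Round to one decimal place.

7.3px, 10.2px, 14.2px, 19.7px, 27.4px, 38.1px, 52.9px, 73.6px, 102.3px

Step -1: 10.2 ÷ 1.390 = 7.3
Step 0: 10.2px
Step 1: 10.2 × 1.390 = 14.2
Step 2: 10.2 × 1.390² = 19.7
Step 3: 10.2 × 1.390³ = 27.4
Step 4: 10.2 × 1.390⁴ = 38.1
Step 5: 10.2 × 1.390⁵ = 52.9
Step 6: 10.2 × 1.390⁶ = 73.6
Step 7: 10.2 × 1.390⁷ = 102.3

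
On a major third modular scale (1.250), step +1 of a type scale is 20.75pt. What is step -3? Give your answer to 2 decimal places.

Moving from step +1 to step -3 is 4 steps down, so divide by r⁴.
20.75 ÷ 1.250⁴ = 20.75 ÷ 2.44141 ≈ 8.499

8.50pt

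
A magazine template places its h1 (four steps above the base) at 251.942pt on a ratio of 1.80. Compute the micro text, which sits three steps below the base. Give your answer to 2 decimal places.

4.12pt

251.942 ÷ 1.80⁷ = 251.942 ÷ 61.22200 ≈ 4.115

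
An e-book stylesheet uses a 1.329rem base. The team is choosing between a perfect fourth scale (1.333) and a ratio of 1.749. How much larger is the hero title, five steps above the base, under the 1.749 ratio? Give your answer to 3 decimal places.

16.157rem

Perfect fourth: 1.329 × 1.333⁵ = 5.59340rem
At 1.749: 1.329 × 1.749⁵ = 21.75074rem
Difference: 21.75074 − 5.59340 = 16.15734rem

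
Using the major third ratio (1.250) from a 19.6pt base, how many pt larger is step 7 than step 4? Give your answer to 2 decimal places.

Step 4: 19.6 × 1.250⁴ = 47.8516pt
Step 7: 19.6 × 1.250⁷ = 93.4601pt
Difference: 93.4601 − 47.8516 = 45.6085pt

45.61pt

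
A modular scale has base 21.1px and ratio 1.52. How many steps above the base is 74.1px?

3

1.52ⁿ = 74.1 / 21.1 = 3.5118
n = ln(3.5118) / ln(1.52) = 1.2561 / 0.4187 ≈ 3.00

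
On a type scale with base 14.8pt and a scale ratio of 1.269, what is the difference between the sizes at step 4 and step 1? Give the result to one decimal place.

Step 1: 14.8 × 1.269 = 18.781pt
Step 4: 14.8 × 1.269⁴ = 38.380pt
Difference: 38.380 − 18.781 = 19.599pt

19.6pt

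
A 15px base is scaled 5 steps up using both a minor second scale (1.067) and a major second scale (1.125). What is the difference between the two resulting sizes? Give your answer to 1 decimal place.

6.3px

Minor second: 15.0 × 1.067⁵ = 20.745px
Major second: 15.0 × 1.125⁵ = 27.030px
Difference: 27.030 − 20.745 = 6.285px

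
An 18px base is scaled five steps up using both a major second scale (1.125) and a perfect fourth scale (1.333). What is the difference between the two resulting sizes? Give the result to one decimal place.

Major second: 18.0 × 1.125⁵ = 32.437px
Perfect fourth: 18.0 × 1.333⁵ = 75.757px
Difference: 75.757 − 32.437 = 43.320px

43.3px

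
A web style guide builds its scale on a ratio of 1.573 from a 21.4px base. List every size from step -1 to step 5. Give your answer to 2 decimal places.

Step -1: 21.4 ÷ 1.573 = 13.60
Step 0: 21.4px
Step 1: 21.4 × 1.573 = 33.66
Step 2: 21.4 × 1.573² = 52.95
Step 3: 21.4 × 1.573³ = 83.29
Step 4: 21.4 × 1.573⁴ = 131.02
Step 5: 21.4 × 1.573⁵ = 206.09

13.60px, 21.40px, 33.66px, 52.95px, 83.29px, 131.02px, 206.09px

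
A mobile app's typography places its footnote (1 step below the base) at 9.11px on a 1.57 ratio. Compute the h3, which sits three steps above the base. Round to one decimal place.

The gap is 3 − (-1) = 4 steps, so the factor is 1.57^4.
9.11 × 1.57⁴ = 9.11 × 6.07573 ≈ 55.350

55.3px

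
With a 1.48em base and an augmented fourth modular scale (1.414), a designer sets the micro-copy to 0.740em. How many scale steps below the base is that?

1.414ⁿ = 1.48 / 0.740 = 2.0000
n = ln(2.0000) / ln(1.414) = 0.6931 / 0.3464 ≈ 2.00

2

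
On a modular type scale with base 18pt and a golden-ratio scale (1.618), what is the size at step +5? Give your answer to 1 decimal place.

18.0 × 1.618⁵ = 18.0 × 11.08901 ≈ 199.60

199.6pt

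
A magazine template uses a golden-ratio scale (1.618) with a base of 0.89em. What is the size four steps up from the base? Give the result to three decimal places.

0.89 × 1.618⁴ = 0.89 × 6.85353 ≈ 6.100

6.100em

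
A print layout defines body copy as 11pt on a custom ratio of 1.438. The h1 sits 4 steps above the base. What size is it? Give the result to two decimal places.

11.0 × 1.438⁴ = 11.0 × 4.27598 ≈ 47.04

47.04pt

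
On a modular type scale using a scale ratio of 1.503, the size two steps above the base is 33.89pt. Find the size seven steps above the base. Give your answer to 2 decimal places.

259.94pt

33.89 × 1.503⁵ = 33.89 × 7.66999 ≈ 259.936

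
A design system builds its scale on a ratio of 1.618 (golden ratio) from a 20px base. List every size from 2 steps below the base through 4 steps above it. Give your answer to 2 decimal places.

7.64px, 12.36px, 20.00px, 32.36px, 52.36px, 84.72px, 137.07px

Step -2: 20.0 ÷ 1.618² = 7.64
Step -1: 20.0 ÷ 1.618 = 12.36
Step 0: 20px
Step 1: 20.0 × 1.618 = 32.36
Step 2: 20.0 × 1.618² = 52.36
Step 3: 20.0 × 1.618³ = 84.72
Step 4: 20.0 × 1.618⁴ = 137.07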